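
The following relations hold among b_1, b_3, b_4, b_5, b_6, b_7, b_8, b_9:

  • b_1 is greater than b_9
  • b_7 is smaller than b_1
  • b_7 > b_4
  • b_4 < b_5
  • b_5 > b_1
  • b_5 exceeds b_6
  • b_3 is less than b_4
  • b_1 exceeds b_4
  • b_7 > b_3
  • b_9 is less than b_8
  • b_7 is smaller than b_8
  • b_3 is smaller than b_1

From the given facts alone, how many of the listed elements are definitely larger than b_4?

Directly above b_4: b_7, b_1, b_5.
One step further: b_8 (4 so far).
No other element is forced above b_4 by the given relations, so the count is 4.

4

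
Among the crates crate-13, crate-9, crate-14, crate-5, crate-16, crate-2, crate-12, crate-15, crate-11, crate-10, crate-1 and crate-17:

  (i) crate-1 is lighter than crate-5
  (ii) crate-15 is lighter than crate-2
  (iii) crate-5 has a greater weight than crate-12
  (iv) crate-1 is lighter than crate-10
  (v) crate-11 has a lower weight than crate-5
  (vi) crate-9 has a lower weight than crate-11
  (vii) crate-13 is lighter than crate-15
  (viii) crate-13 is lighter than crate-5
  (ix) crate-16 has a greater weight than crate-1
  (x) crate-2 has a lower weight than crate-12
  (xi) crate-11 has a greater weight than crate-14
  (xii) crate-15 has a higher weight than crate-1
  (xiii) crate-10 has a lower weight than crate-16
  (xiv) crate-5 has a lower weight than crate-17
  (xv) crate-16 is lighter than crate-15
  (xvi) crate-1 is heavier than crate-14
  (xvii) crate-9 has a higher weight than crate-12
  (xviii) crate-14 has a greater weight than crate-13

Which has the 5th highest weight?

crate-12

The consecutive relations fix a unique order: crate-13 < crate-14 < crate-1 < crate-10 < crate-16 < crate-15 < crate-2 < crate-12 < crate-9 < crate-11 < crate-5 < crate-17.
The 5th largest is crate-12.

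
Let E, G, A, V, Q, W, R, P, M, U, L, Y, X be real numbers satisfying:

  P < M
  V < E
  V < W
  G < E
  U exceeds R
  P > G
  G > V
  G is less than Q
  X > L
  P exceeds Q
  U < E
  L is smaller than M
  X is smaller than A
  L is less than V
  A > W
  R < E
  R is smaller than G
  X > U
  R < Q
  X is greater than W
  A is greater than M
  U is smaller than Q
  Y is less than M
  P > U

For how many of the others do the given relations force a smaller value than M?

Directly below M: L, Y, P.
One step further: U, G, Q (6 so far).
One step further: R, V (8 so far).
No other element is forced below M by the given relations, so the count is 8.

8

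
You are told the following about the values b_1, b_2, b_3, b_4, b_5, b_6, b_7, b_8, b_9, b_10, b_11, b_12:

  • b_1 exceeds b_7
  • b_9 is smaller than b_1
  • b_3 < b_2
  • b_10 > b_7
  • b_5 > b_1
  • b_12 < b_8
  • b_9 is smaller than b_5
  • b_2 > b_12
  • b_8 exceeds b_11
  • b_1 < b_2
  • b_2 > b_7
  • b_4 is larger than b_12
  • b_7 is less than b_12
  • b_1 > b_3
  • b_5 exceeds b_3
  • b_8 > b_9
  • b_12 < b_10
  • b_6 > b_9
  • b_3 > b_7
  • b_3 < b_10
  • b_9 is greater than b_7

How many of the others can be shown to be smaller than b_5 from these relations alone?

From b_5 the given relations immediately reach b_9, b_3, b_1.
From those, b_7 — 4 in total.
Nothing else is reachable below b_5; 4 in all.

4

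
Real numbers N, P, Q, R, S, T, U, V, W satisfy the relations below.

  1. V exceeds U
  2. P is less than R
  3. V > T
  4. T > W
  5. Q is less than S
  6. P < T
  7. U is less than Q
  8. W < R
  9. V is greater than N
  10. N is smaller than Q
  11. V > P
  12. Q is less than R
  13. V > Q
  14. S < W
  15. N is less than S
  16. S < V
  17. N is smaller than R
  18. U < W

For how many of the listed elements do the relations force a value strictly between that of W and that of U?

The relations place U below W. An element lies strictly between them when it is forced above U and also forced below W.
Above U: {Q, S, T, R, V}. Below W: {N, Q, S}.
Intersection: {Q, S} — 2.

2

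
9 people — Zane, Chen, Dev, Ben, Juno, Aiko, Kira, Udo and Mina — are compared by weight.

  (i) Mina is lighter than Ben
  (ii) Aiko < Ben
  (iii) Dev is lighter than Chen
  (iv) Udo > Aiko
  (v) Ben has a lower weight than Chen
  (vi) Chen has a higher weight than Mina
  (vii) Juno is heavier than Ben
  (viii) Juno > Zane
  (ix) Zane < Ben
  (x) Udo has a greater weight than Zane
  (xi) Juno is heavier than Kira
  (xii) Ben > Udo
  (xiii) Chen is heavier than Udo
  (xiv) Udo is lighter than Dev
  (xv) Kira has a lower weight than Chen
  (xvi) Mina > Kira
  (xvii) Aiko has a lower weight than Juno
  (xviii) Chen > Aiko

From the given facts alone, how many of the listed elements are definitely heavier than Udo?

4

The elements the relations force above Udo are Ben, Juno, Dev, Chen — no chain reaches any other.
That is 4.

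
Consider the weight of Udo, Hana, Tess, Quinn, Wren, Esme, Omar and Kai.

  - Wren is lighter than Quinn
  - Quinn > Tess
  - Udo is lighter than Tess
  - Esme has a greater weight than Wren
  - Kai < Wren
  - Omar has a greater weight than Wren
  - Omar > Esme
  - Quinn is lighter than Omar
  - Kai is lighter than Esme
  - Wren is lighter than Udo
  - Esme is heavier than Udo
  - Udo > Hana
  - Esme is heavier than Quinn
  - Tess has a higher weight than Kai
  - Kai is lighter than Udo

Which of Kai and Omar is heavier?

Omar

Kai < Wren and Wren < Udo give Kai < Udo.
With Udo < Tess: Kai < Wren < Udo < Tess.
With Tess < Quinn: Kai < Wren < Udo < Tess < Quinn.
Then Quinn < Esme extends the chain to Esme.
With Esme < Omar: Kai < Wren < Udo < Tess < Quinn < Esme < Omar.
So Kai < Omar; Omar is the heavier of the two.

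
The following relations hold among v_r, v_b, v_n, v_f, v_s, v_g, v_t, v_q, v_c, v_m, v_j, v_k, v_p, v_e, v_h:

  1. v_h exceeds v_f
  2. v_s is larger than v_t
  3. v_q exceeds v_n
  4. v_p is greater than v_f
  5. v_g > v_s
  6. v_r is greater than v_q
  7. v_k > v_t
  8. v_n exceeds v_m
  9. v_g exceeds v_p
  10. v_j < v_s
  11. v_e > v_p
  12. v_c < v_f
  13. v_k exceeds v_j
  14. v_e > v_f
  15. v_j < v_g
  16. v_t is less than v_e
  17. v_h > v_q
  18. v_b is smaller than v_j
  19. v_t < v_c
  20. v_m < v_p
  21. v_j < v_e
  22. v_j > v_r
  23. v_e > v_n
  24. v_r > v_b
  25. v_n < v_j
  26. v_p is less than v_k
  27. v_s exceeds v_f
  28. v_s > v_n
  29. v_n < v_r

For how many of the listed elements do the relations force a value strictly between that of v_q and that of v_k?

2

The relations place v_q below v_k. An element lies strictly between them when it is forced above v_q and also forced below v_k.
Above v_q: {v_r, v_j, v_e, v_s, v_g, v_h}. Below v_k: {v_t, v_b, v_c, v_m, v_f, v_n, v_r, v_p, v_j}.
Intersection: {v_r, v_j} — 2.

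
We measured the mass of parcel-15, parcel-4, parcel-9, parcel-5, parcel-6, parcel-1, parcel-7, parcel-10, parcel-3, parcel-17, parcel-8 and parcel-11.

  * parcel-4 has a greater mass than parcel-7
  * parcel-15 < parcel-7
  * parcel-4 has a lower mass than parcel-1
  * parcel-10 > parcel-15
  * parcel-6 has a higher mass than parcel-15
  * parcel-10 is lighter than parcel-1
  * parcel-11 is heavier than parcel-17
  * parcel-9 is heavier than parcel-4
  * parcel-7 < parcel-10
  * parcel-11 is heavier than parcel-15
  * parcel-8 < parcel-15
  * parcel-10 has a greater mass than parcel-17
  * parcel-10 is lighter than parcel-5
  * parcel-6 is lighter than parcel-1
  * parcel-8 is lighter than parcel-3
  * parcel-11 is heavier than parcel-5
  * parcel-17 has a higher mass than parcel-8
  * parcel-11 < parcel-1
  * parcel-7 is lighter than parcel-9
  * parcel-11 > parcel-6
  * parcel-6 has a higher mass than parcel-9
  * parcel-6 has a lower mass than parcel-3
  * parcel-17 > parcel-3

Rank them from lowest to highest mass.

The consecutive links are each given: parcel-8 < parcel-15; parcel-15 < parcel-7; parcel-7 < parcel-4; parcel-4 < parcel-9; parcel-9 < parcel-6; parcel-6 < parcel-3; parcel-3 < parcel-17; parcel-17 < parcel-10; parcel-10 < parcel-5; parcel-5 < parcel-11; parcel-11 < parcel-1.

parcel-8 < parcel-15 < parcel-7 < parcel-4 < parcel-9 < parcel-6 < parcel-3 < parcel-17 < parcel-10 < parcel-5 < parcel-11 < parcel-1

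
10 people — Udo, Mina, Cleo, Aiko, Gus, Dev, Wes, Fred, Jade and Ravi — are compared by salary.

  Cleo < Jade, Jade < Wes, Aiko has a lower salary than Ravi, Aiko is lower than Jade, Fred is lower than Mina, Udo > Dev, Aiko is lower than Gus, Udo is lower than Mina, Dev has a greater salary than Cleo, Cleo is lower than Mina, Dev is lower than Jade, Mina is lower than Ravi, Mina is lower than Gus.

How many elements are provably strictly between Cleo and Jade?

Chaining upward from Cleo reaches: Dev, Udo, Mina, Wes, Ravi, Gus.
Chaining downward from Jade reaches: Dev, Aiko.
Strictly between Cleo and Jade are those in both lists: Dev — 1 element.

1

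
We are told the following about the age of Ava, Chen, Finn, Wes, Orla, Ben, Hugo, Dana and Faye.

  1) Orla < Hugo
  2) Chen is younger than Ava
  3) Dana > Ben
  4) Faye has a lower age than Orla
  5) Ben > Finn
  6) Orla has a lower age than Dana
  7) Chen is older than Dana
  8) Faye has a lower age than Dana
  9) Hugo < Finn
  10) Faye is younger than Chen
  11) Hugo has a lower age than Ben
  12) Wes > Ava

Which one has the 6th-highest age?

Finn

Chaining the given pairs: Faye < Orla < Hugo < Finn < Ben < Dana < Chen < Ava < Wes.
Counting 6 from the largest end gives Finn.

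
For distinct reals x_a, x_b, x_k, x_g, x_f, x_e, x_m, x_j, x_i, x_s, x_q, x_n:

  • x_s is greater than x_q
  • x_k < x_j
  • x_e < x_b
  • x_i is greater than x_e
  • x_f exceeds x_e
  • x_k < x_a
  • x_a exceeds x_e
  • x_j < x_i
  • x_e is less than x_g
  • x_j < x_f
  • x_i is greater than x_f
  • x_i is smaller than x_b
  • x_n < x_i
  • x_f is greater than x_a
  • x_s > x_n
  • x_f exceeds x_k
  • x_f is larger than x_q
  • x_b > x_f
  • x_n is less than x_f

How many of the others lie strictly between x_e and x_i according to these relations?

2

The relations place x_e below x_i. An element lies strictly between them when it is forced above x_e and also forced below x_i.
Above x_e: {x_g, x_a, x_f, x_b}. Below x_i: {x_q, x_k, x_n, x_j, x_a, x_f}.
Intersection: {x_a, x_f} — 2.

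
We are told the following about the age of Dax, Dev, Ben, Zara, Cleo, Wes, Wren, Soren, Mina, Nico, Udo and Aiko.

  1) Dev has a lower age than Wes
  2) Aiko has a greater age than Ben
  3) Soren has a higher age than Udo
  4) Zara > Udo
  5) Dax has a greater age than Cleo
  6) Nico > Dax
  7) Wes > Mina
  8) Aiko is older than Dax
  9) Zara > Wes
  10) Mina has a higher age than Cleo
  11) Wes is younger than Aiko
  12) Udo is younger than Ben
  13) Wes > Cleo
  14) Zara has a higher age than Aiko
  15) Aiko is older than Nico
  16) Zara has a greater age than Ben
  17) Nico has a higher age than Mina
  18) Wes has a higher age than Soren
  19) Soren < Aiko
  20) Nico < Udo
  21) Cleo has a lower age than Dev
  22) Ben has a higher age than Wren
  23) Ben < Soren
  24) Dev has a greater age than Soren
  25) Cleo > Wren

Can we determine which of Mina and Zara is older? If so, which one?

Zara

Mina < Nico and Nico < Udo give Mina < Udo.
Then Udo < Ben extends the chain to Ben.
With Ben < Soren: Mina < Nico < Udo < Ben < Soren.
Then Soren < Dev extends the chain to Dev.
Then Dev < Wes extends the chain to Wes.
With Wes < Aiko: Mina < Nico < Udo < Ben < Soren < Dev < Wes < Aiko.
Then Aiko < Zara extends the chain to Zara.
So Zara is older.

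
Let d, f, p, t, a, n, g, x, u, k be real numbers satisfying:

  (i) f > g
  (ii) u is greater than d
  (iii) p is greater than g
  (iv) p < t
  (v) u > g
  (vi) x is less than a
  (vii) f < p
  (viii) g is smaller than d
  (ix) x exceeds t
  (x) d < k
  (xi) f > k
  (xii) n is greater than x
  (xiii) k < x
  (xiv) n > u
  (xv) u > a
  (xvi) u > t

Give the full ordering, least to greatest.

g < d < k < f < p < t < x < a < u < n

The consecutive links are each given: g < d; d < k; k < f; f < p; p < t; t < x; x < a; a < u; u < n.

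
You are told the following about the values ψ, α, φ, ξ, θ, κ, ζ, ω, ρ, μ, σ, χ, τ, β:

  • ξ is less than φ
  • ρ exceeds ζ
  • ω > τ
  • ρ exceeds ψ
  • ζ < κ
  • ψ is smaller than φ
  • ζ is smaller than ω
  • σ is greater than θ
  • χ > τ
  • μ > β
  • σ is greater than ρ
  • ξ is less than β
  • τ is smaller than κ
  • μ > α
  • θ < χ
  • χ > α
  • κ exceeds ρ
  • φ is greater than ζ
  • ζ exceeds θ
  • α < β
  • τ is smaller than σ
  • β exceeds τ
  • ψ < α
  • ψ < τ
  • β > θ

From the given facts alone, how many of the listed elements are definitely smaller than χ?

The elements the relations force below χ are ψ, θ, τ, α — no chain reaches any other.
That is 4.

4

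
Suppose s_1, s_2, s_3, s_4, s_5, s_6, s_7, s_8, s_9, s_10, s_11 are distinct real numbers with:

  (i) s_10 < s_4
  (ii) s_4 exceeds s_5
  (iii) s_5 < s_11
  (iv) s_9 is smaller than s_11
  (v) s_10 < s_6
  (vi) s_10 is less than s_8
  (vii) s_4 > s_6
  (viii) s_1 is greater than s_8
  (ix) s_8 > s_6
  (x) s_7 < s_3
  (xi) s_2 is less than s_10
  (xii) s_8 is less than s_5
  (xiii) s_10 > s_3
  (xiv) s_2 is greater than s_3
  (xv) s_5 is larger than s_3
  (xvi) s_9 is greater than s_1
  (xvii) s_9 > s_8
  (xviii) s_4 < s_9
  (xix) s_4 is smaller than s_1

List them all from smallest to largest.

s_7 < s_3 < s_2 < s_10 < s_6 < s_8 < s_5 < s_4 < s_1 < s_9 < s_11

The consecutive links are each given: s_7 < s_3; s_3 < s_2; s_2 < s_10; s_10 < s_6; s_6 < s_8; s_8 < s_5; s_5 < s_4; s_4 < s_1; s_1 < s_9; s_9 < s_11.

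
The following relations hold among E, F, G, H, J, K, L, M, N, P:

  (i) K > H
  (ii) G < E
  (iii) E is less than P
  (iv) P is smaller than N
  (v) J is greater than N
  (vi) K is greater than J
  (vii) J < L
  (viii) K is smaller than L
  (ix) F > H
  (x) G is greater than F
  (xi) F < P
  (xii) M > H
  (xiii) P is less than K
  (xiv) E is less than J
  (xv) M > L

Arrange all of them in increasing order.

H < F < G < E < P < N < J < K < L < M

Each adjacent pair is fixed by a given relation: H < F; F < G; G < E; E < P; P < N; N < J; J < K; K < L; L < M. Chaining them end to end gives the full order.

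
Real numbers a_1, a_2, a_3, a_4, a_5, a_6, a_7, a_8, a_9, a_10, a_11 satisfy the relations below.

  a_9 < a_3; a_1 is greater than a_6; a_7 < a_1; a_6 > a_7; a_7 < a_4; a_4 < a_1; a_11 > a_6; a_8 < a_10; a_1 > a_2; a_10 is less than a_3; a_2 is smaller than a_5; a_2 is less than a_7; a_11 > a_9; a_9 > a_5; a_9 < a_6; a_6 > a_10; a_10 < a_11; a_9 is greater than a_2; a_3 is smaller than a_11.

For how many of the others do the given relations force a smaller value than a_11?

8

From a_11 the given relations immediately reach a_9, a_10, a_6, a_3.
From those, a_2, a_5, a_7, a_8 — 8 in total.
Nothing else is reachable below a_11; 8 in all.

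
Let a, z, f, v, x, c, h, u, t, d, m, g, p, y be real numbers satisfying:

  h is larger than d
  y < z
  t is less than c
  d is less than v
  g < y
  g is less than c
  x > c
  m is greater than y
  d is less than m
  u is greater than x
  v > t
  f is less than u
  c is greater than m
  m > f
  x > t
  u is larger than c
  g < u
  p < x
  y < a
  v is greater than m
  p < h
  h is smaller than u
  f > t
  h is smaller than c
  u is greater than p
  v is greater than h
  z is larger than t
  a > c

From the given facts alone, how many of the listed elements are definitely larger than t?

From t the given relations immediately reach f, z, c, x, v.
From those, m, a, u — 8 in total.
No other element is forced above t by the given relations, so the count is 8.

8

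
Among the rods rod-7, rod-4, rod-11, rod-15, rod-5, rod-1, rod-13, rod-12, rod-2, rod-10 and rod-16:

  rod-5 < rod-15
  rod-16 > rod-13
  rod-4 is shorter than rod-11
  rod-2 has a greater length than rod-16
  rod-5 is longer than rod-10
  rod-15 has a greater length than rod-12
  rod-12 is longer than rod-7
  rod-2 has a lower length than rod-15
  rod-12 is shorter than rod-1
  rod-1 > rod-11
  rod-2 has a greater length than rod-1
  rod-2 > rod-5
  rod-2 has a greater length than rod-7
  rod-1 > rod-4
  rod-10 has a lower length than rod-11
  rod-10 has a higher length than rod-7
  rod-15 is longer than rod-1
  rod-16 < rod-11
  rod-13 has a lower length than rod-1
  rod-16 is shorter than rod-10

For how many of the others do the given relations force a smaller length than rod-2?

9

The elements the relations force below rod-2 are rod-13, rod-16, rod-4, rod-7, rod-12, rod-10, rod-5, rod-11, rod-1 — no chain reaches any other.
That is 9.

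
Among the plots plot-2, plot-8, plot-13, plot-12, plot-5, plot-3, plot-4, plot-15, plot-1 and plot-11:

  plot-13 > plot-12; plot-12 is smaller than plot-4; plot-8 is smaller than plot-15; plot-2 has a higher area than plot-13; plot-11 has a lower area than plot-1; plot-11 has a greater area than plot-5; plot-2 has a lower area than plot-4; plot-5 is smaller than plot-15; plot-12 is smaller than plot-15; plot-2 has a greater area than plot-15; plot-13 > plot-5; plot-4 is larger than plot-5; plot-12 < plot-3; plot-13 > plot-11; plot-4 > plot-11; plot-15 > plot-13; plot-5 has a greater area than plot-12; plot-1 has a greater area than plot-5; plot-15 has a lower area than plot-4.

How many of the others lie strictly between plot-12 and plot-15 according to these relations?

The relations place plot-12 below plot-15. An element lies strictly between them when it is forced above plot-12 and also forced below plot-15.
Above plot-12: {plot-5, plot-11, plot-13, plot-1, plot-2, plot-3, plot-4}. Below plot-15: {plot-8, plot-5, plot-11, plot-13}.
Intersection: {plot-5, plot-11, plot-13} — 3.

3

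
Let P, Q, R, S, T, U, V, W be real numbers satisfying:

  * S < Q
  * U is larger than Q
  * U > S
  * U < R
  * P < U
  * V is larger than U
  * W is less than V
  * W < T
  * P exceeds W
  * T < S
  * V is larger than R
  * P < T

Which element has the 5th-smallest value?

Q

Piecing the relations together gives one ordering: W < P < T < S < Q < U < R < V.
The 5th smallest is Q.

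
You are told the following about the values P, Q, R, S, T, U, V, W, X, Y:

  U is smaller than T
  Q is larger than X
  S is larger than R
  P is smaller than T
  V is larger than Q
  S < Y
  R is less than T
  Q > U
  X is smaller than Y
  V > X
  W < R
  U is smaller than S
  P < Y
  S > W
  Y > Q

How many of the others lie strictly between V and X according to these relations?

1

The relations place X below V. An element lies strictly between them when it is forced above X and also forced below V.
Above X: {Q, Y}. Below V: {U, Q}.
Intersection: {Q} — 1.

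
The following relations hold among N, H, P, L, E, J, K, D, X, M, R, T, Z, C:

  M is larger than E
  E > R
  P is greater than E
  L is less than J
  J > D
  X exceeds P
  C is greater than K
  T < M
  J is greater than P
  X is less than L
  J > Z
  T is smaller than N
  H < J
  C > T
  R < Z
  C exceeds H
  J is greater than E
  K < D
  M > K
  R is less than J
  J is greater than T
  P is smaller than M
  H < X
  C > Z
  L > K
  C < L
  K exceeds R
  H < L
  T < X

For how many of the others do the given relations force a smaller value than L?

9

Directly below L: H, K, C, X.
One step further: R, T, P, Z (8 so far).
One step further: E (9 so far).
No other element is forced below L by the given relations, so the count is 9.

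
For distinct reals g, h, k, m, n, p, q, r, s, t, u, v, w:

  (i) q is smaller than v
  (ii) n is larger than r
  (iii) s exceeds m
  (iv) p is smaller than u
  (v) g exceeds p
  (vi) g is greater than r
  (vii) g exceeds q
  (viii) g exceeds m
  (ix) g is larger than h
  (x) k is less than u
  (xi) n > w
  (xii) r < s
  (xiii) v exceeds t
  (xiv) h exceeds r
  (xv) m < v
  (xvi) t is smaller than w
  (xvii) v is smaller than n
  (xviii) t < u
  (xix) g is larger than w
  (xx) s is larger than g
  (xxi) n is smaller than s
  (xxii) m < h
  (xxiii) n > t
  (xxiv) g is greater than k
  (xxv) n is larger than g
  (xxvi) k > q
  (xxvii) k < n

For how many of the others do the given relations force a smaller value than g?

8

Directly below g: m, r, h, p, w, q, k.
One step further: t (8 so far).
No other element is forced below g by the given relations, so the count is 8.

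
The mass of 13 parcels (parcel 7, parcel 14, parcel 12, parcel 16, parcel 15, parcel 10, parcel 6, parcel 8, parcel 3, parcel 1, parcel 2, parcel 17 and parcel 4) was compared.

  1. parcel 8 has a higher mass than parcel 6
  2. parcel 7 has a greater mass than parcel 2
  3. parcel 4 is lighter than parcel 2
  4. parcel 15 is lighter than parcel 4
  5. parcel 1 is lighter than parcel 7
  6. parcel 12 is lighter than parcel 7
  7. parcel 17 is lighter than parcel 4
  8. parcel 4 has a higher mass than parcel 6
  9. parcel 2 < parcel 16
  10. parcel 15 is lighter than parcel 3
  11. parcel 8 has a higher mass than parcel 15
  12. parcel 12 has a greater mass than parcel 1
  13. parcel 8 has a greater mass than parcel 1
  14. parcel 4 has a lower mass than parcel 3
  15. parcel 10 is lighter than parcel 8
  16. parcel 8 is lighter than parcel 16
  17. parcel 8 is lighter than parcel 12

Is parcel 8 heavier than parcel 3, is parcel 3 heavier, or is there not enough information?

undetermined

Following every chain through parcel 8: above parcel 8 we get parcel 12, parcel 16, parcel 7; below parcel 8 we get parcel 1, parcel 10, parcel 15, parcel 6.
parcel 3 is not reached, and no chain runs the other way from parcel 3 to parcel 8.
So the given relations leave the order of parcel 8 and parcel 3 undetermined.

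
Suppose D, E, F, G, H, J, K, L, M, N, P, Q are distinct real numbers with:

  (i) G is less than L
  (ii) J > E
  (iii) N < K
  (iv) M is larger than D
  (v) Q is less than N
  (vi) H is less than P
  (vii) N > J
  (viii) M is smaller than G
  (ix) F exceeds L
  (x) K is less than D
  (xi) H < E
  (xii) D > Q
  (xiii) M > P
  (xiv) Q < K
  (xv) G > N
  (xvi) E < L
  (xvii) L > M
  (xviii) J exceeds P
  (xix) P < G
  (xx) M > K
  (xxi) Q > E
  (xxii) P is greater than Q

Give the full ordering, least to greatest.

H < E < Q < P < J < N < K < D < M < G < L < F

Nothing is placed below H, so it is least; from there H < E; E < Q; Q < P; P < J; J < N; N < K; K < D; D < M; M < G; G < L; L < F, each given directly.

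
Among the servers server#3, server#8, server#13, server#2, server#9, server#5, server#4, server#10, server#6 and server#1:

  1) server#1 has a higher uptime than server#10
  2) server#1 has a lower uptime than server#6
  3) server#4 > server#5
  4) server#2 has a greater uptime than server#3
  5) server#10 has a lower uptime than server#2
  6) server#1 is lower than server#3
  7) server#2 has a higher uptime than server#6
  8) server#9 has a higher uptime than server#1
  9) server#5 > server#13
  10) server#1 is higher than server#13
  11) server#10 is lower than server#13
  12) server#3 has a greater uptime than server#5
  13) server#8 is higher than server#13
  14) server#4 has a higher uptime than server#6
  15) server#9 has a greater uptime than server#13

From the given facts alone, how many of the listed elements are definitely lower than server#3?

Directly below server#3: server#1, server#5.
One step further: server#10, server#13 (4 so far).
Nothing else is reachable below server#3; 4 in all.

4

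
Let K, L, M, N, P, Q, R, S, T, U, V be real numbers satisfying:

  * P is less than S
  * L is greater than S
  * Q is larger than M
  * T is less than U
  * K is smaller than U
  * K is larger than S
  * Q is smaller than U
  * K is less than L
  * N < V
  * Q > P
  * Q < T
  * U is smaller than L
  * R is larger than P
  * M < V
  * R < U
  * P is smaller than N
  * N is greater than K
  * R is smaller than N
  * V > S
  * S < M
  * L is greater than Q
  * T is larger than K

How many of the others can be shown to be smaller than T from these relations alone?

From T the given relations immediately reach K, Q.
From those, P, S, M — 5 in total.
No other element is forced below T by the given relations, so the count is 5.

5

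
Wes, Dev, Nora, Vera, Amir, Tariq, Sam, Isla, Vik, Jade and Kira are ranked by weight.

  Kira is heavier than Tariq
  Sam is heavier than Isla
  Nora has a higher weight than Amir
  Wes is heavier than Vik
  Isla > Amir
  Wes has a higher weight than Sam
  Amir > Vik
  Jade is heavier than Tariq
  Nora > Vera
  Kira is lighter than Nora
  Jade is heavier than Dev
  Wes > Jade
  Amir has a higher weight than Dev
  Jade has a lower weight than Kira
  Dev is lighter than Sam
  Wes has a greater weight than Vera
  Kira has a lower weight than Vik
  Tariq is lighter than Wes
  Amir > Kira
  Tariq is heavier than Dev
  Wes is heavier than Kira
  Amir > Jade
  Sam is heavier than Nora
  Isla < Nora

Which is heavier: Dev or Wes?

Wes

Chaining the given relations: Dev < Tariq < Jade < Kira < Vik < Amir < Isla < Nora < Sam < Wes.
So Dev < Wes; Wes is the heavier of the two.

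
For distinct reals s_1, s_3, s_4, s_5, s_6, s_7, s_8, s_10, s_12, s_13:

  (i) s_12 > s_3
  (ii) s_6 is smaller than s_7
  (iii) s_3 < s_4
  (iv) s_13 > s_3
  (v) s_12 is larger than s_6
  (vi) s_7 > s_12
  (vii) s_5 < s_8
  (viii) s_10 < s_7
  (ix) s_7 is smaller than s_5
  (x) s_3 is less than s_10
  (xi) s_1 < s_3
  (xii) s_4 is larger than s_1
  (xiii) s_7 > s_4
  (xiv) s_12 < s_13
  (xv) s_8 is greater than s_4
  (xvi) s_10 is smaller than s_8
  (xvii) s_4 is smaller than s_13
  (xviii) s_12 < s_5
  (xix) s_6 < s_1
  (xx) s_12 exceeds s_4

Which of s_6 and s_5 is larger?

s_5

s_6 < s_1 and s_1 < s_3 give s_6 < s_3.
With s_3 < s_4: s_6 < s_1 < s_3 < s_4.
With s_4 < s_12: s_6 < s_1 < s_3 < s_4 < s_12.
Then s_12 < s_7 extends the chain to s_7.
With s_7 < s_5: s_6 < s_1 < s_3 < s_4 < s_12 < s_7 < s_5.
So s_6 < s_5; s_5 is the larger of the two.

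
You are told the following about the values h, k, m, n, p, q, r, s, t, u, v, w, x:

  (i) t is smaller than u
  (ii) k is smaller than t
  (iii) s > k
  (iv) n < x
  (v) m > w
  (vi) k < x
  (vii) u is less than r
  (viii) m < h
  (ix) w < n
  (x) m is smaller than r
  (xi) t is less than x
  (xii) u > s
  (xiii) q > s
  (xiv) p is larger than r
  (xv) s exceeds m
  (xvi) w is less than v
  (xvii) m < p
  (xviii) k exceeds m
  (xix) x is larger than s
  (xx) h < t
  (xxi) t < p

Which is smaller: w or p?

Chaining the given relations: w < m < h < t < u < r < p.
So w < p; w is the smaller of the two.

w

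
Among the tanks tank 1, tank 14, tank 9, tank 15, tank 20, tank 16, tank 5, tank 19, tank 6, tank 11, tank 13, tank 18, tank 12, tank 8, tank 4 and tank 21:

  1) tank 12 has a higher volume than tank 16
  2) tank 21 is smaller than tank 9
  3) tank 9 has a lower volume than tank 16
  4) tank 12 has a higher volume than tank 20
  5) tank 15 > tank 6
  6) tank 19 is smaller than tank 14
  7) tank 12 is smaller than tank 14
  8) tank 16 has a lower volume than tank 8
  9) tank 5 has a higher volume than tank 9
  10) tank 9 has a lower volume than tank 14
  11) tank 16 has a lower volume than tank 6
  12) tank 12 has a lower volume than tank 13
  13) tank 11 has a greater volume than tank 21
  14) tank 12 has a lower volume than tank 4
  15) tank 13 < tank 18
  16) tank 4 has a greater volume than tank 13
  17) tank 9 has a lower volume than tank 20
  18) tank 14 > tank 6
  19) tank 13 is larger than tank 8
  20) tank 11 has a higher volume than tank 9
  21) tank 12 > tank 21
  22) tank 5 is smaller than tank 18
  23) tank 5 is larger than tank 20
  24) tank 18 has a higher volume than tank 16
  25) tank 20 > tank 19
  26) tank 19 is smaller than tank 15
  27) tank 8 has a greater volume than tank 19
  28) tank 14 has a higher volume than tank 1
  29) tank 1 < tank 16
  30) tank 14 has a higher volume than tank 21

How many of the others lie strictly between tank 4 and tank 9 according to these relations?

The relations place tank 9 below tank 4. An element lies strictly between them when it is forced above tank 9 and also forced below tank 4.
Above tank 9: {tank 11, tank 20, tank 16, tank 8, tank 5, tank 6, tank 12, tank 15, tank 14, tank 13, tank 18}. Below tank 4: {tank 21, tank 19, tank 1, tank 20, tank 16, tank 8, tank 12, tank 13}.
Intersection: {tank 20, tank 16, tank 8, tank 12, tank 13} — 5.

5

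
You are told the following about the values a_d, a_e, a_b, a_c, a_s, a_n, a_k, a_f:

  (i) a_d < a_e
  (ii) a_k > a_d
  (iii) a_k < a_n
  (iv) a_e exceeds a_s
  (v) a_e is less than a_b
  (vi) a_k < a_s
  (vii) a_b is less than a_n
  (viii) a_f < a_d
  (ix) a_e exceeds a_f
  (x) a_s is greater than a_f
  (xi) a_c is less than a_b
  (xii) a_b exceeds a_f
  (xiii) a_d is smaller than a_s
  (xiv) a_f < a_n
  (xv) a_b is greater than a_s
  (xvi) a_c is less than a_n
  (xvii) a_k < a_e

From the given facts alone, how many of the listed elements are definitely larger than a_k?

4

Directly above a_k: a_s, a_e, a_n.
One step further: a_b (4 so far).
No other element is forced above a_k by the given relations, so the count is 4.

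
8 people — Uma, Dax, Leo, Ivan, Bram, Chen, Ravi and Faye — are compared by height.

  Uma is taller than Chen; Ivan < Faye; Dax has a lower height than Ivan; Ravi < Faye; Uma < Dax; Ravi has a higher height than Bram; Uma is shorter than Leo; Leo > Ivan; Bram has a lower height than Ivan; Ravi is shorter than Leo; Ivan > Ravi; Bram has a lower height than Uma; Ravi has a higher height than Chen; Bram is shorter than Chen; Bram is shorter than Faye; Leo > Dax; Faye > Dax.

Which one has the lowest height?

Bram

Chaining upward from Bram: directly above it, Chen, Ravi, Uma, Ivan, Faye; then Dax, Leo.
That covers every other element, and nothing is given below Bram, so Bram is the lowest height.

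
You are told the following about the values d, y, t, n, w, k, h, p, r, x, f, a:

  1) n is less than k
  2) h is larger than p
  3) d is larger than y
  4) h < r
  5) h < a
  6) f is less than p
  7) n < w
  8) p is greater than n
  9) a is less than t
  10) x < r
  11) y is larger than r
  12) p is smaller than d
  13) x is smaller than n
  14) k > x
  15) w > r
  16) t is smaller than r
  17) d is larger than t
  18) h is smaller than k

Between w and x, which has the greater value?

Following the relations from x: x < n < p < h < a < t < r < w.
So x < w; w is the larger of the two.

w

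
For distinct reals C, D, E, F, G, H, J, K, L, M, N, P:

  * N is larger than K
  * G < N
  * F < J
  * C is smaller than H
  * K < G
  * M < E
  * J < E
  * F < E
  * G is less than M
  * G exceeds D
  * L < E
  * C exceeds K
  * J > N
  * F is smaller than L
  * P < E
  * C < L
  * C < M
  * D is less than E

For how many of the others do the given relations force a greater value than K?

8

Directly above K: G, C, N.
One step further: H, L, M, J (7 so far).
One step further: E (8 so far).
No other element is forced above K by the given relations, so the count is 8.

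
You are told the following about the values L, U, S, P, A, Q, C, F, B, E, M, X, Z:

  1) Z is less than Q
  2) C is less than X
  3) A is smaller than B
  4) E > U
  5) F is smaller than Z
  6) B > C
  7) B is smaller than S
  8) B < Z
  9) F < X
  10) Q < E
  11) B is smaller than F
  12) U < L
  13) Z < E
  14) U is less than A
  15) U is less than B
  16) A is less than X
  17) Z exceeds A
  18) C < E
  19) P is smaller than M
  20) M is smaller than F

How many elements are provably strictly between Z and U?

3

The relations place U below Z. An element lies strictly between them when it is forced above U and also forced below Z.
Above U: {A, B, F, L, S, Q, E, X}. Below Z: {P, M, A, C, B, F}.
Intersection: {A, B, F} — 3.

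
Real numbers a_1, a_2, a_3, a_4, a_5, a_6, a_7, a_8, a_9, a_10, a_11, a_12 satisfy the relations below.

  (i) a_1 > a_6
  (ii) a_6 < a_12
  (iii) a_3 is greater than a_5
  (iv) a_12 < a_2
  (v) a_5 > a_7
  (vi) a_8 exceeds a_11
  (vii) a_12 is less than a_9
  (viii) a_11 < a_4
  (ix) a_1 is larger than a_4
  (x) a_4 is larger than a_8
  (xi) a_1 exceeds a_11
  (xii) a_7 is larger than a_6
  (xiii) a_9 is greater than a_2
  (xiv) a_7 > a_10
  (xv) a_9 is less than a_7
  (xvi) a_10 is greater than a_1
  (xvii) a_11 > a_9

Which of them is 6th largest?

The consecutive relations fix a unique order: a_6 < a_12 < a_2 < a_9 < a_11 < a_8 < a_4 < a_1 < a_10 < a_7 < a_5 < a_3.
The 6th largest is a_4.

a_4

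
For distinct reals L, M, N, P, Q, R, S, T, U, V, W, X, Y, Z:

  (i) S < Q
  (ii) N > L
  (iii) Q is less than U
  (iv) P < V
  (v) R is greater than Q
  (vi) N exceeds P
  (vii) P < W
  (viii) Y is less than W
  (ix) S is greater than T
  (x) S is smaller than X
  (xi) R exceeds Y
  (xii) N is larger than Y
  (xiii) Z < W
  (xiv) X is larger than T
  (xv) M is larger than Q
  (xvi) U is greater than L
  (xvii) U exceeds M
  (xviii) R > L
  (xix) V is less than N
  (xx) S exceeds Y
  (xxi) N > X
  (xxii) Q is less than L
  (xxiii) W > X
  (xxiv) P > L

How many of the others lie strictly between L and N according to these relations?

2

Chaining upward from L reaches: U, P, V, R, W.
Chaining downward from N reaches: Y, T, S, X, Q, P, V.
Strictly between L and N are those in both lists: P, V — 2 elements.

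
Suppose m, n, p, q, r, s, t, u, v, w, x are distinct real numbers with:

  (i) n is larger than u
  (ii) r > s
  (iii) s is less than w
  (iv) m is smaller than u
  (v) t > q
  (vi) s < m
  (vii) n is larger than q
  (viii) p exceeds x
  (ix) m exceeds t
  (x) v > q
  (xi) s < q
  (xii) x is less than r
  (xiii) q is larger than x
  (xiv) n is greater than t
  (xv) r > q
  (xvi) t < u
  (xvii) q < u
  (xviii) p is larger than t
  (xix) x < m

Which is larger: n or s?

Link the given pairs in sequence: s < q; q < t; t < m; m < u; u < n.
Together: s < q < t < m < u < n.
So s < n; n is the larger of the two.

n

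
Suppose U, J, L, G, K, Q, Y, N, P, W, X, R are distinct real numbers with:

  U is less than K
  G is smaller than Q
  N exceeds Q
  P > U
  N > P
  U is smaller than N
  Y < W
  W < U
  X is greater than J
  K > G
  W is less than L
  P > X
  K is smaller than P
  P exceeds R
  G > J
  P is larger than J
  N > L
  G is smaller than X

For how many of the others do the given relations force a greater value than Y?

Directly above Y: W.
One step further: U, L (3 so far).
One step further: K, P, N (6 so far).
No other element is forced above Y by the given relations, so the count is 6.

6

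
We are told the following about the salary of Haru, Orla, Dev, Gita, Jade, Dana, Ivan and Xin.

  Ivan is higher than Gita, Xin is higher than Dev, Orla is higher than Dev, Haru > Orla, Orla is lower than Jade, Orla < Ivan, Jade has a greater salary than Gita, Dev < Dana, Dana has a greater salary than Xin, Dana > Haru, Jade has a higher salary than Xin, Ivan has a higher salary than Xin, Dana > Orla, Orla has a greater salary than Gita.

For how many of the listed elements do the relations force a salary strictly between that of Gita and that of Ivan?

1

Chaining upward from Gita reaches: Orla, Haru, Dana, Jade.
Chaining downward from Ivan reaches: Dev, Xin, Orla.
Strictly between Gita and Ivan are those in both lists: Orla — 1 element.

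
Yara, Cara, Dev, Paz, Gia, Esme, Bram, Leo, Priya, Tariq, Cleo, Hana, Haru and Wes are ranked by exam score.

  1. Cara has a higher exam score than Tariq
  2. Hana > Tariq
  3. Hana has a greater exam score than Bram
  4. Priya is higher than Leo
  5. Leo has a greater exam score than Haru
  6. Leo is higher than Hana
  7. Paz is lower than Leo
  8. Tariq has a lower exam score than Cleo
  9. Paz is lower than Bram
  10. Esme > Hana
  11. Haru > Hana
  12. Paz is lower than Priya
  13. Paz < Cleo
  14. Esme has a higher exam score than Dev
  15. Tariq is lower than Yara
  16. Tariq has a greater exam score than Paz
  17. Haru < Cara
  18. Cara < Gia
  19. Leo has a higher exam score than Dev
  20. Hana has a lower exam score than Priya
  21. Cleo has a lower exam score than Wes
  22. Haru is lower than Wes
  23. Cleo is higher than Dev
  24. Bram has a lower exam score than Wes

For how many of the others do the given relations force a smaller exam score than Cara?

5

Directly below Cara: Tariq, Haru.
One step further: Paz, Hana (4 so far).
One step further: Bram (5 so far).
Nothing else is reachable below Cara; 5 in all.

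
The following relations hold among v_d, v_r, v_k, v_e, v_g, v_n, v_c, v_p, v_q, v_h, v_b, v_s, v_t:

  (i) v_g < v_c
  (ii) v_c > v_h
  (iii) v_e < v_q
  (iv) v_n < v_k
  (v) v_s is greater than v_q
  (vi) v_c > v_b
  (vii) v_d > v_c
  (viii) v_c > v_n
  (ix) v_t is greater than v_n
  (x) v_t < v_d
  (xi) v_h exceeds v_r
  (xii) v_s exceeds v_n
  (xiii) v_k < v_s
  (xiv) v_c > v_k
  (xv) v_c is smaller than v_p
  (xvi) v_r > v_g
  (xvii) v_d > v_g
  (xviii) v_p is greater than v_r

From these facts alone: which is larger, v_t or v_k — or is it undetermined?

undetermined

Following every chain through v_k: above v_k we get v_c, v_s, v_p, v_d; below v_k we get v_n.
v_t is not reached, and no chain runs the other way from v_t to v_k.
So the given relations leave the order of v_k and v_t undetermined.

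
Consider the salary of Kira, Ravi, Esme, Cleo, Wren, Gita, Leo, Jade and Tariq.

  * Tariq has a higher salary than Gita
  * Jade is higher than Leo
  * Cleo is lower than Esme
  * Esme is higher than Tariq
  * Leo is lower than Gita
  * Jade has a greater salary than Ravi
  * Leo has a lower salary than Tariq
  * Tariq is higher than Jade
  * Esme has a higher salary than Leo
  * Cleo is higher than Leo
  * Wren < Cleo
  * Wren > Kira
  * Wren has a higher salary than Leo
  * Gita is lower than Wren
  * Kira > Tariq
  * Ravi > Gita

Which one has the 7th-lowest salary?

Wren

The consecutive relations fix a unique order: Leo < Gita < Ravi < Jade < Tariq < Kira < Wren < Cleo < Esme.
Counting 7 from the smallest end gives Wren.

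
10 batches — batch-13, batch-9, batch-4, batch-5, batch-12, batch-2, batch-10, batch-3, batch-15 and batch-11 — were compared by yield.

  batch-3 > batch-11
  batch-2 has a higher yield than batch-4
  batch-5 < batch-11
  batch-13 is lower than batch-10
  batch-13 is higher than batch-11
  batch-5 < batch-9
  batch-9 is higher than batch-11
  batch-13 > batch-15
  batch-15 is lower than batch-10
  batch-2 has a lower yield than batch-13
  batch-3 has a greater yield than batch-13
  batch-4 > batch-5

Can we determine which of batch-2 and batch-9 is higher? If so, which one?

undetermined

Following every chain through batch-2: above batch-2 we get batch-13, batch-3, batch-10; below batch-2 we get batch-5, batch-4.
batch-9 is not reached, and no chain runs the other way from batch-9 to batch-2.
So the given relations leave the order of batch-2 and batch-9 undetermined.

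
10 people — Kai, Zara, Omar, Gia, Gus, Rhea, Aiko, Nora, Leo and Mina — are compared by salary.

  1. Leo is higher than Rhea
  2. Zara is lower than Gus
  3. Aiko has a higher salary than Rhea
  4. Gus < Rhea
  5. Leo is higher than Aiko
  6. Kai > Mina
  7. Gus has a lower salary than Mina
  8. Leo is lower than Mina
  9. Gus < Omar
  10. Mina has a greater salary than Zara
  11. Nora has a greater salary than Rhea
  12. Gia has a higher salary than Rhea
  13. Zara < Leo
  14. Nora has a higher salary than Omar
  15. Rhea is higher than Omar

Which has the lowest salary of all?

Zara

Gus is not least since Zara < Gus; Omar is not least since Gus < Omar; Rhea is not least since Omar < Rhea; Aiko is not least since Rhea < Aiko; Leo is not least since Aiko < Leo; Gia is not least since Rhea < Gia; Mina is not least since Zara < Mina; Kai is not least since Mina < Kai; Nora is not least since Omar < Nora.
Only Zara has nothing below it, so Zara is the lowest salary.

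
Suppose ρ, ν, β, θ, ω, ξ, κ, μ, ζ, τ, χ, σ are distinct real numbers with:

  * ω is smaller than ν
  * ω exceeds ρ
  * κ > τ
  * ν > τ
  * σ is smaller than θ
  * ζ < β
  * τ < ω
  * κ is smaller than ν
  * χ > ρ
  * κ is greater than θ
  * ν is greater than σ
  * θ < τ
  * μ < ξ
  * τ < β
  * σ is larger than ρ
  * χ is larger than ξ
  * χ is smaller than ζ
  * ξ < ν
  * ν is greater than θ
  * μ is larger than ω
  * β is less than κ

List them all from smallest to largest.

ρ < σ < θ < τ < ω < μ < ξ < χ < ζ < β < κ < ν

Each adjacent pair is fixed by a given relation: ρ < σ; σ < θ; θ < τ; τ < ω; ω < μ; μ < ξ; ξ < χ; χ < ζ; ζ < β; β < κ; κ < ν. Chaining them end to end gives the full order.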